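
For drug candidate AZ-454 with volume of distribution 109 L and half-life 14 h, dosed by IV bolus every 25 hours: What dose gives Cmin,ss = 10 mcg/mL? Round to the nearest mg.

2668 mg

τ/t½ = 25/14 ≈ 1.7857, so f = (1/2)^(25/14) ≈ 0.290032.
Cmin,ss = (D/Vd)·f/(1−f), so D = Cmin,ss·Vd·(1−f)/f.
D = 10 × 109 × (1−f)/f ≈ 10 × 109 × 2.44790 ≈ 2668.21 mg.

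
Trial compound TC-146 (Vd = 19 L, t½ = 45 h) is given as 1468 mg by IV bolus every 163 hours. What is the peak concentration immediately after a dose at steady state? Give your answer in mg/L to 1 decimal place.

Over one 163-h interval, 163/45 ≈ 3.6222 half-lives elapse, leaving f ≈ 0.0812 of each dose.
At steady state, accumulation factor R = 1/(1 − e^(−kτ)) ≈ 1.0884.
Each bolus raises the concentration by D/Vd = 1468/19 ≈ 77.263 mg/L.
Steady-state peak Cmax,ss = C₀·R ≈ 77.263 × 1.0884 ≈ 84.093 mg/L.

84.1 mg/L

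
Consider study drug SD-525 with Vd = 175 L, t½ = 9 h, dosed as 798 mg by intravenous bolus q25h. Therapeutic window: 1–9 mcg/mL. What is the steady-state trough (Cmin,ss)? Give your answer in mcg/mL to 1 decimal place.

0.8 mcg/mL

Over one 25-h interval, 25/9 ≈ 2.7778 half-lives elapse, leaving f ≈ 0.1458 of each dose.
At steady state, accumulation factor R = 1/(1 − e^(−kτ)) ≈ 1.1707.
Each bolus raises the concentration by D/Vd = 798/175 ≈ 4.560 mcg/mL.
Cmax,ss = C₀/(1 − f) ≈ 4.560/0.8542 ≈ 5.338 mcg/mL.
Steady-state trough Cmin,ss = Cmax,ss·f ≈ 5.338 × 0.1458 ≈ 0.778 mcg/mL.
Trough 0.8 mcg/mL vs MEC 1 mcg/mL: subtherapeutic.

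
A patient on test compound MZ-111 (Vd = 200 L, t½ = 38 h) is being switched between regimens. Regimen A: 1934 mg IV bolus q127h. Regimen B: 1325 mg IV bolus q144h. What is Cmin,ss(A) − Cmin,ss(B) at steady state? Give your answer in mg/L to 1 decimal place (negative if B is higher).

0.5 mg/L

Regimen A: f = (1/2)^(127/38) ≈ 0.0986; Cmin,ss = (1934/200)·f/(1−f) ≈ 1.058 mg/L.
Regimen B: f = (1/2)^(144/38) ≈ 0.0723; Cmin,ss = (1325/200)·f/(1−f) ≈ 0.516 mg/L.
Difference ≈ 1.058 − 0.516 ≈ 0.542 mg/L.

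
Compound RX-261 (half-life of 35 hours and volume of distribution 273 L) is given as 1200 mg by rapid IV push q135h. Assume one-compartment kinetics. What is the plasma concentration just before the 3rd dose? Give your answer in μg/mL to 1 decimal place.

f = (1/2)^(τ/t½) = (1/2)^(135/35) ≈ 0.0690.
C₀ = D/Vd = 1200/273 ≈ 4.396 μg/mL.
Before the 3rd dose, 2 doses have been given. Superposition: Cmin = C₀·(f + f²).
≈ 4.396 × (0.0690 + 0.0048) ≈ 4.396 × 0.0738 ≈ 0.324 μg/mL.

0.3 μg/mL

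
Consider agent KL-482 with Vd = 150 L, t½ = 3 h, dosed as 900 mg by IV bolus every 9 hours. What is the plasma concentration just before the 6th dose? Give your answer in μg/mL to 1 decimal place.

0.9 μg/mL

f = (1/2)^(τ/t½) = (1/2)^(9/3) ≈ 0.1250.
C₀ = D/Vd = 900/150 ≈ 6.000 μg/mL.
Before the 6th dose, 5 doses have been given. Superposition: Cmin = C₀·(f + f² + … + f^5).
≈ 6.000 × (0.1250 + 0.0156 + 0.0020 + 0.0002 + 0.0000) ≈ 6.000 × 0.1428 ≈ 0.857 μg/mL.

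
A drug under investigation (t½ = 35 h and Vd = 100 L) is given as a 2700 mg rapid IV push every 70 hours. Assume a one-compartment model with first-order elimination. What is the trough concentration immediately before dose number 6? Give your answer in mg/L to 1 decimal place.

9.0 mg/L

f = (1/2)^(τ/t½) = (1/2)^(70/35) ≈ 0.2500.
C₀ = D/Vd = 2700/100 ≈ 27.000 mg/L.
Before the 6th dose, 5 doses have been given. Superposition: Cmin = C₀·(f + f² + … + f^5).
≈ 27.000 × (0.2500 + 0.0625 + 0.0156 + 0.0039 + 0.0010) ≈ 27.000 × 0.3330 ≈ 8.991 mg/L.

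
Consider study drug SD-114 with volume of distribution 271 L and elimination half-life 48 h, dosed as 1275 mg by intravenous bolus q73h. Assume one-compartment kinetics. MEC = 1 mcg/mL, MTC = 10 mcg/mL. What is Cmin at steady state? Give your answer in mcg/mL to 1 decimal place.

2.5 mcg/mL

Over one 73-h interval, 73/48 ≈ 1.5208 half-lives elapse, leaving f ≈ 0.3485 of each dose.
Single-dose peak C₀ = D/Vd = 1275/271 ≈ 4.705 mcg/mL.
Steady-state trough Cmin,ss = C₀·f/(1−f) ≈ 4.705 × 0.3485/0.6515 ≈ 2.517 mcg/mL.
Trough 2.5 mcg/mL vs MEC 1 mcg/mL: adequate.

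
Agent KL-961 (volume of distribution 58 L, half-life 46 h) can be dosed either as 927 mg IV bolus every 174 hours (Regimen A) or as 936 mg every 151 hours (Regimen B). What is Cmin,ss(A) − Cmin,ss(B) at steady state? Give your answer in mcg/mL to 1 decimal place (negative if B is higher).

Regimen A: f = (1/2)^(174/46) ≈ 0.0727; Cmin,ss = (927/58)·f/(1−f) ≈ 1.253 mcg/mL.
Regimen B: f = (1/2)^(151/46) ≈ 0.1028; Cmin,ss = (936/58)·f/(1−f) ≈ 1.849 mcg/mL.
Difference ≈ 1.253 − 1.849 ≈ -0.596 mcg/mL.

-0.6 mcg/mL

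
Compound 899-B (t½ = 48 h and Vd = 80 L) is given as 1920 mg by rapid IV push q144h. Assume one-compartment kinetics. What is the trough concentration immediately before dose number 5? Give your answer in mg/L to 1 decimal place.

f = (1/2)^(τ/t½) = (1/2)^(144/48) ≈ 0.1250.
C₀ = D/Vd = 1920/80 ≈ 24.000 mg/L.
Before the 5th dose, 4 doses have been given. Superposition: Cmin = C₀·(f + f² + … + f^4).
≈ 24.000 × (0.1250 + 0.0156 + 0.0020 + 0.0002) ≈ 24.000 × 0.1428 ≈ 3.427 mg/L.

3.4 mg/L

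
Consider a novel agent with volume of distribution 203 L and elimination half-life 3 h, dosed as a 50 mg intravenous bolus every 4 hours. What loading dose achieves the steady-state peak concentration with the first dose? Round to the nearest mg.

83 mg

f = (1/2)^(4/3) ≈ 0.396850; accumulation ratio R = 1/(1−f) ≈ 1.65796.
Loading dose to hit Cmax,ss on first dose: D_load = D_maint·R ≈ 50 × 1.65796 ≈ 82.90 mg.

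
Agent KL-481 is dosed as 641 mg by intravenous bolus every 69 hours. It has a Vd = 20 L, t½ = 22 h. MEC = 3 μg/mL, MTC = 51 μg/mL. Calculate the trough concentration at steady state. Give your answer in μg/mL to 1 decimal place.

4.1 μg/mL

k = ln2/t½ = ln2/22 ≈ 0.031507 h⁻¹; fraction remaining f = e^(−kτ) = e^(−0.031507×69) ≈ 0.1137.
At steady state, accumulation factor R = 1/(1 − e^(−kτ)) ≈ 1.1283.
Each bolus raises the concentration by D/Vd = 641/20 ≈ 32.050 μg/mL.
Steady-state peak Cmax,ss = C₀·R ≈ 32.050 × 1.1283 ≈ 36.162 μg/mL.
Steady-state trough Cmin,ss = Cmax,ss·f ≈ 36.162 × 0.1137 ≈ 4.112 μg/mL.
Trough 4.1 μg/mL vs MEC 3 μg/mL: adequate.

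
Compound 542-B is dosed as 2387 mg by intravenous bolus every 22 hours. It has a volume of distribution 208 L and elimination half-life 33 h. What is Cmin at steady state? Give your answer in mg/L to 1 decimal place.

τ/t½ = 22/33 ≈ 0.66667, so fraction remaining f = (1/2)^(22/33) ≈ 0.6300.
Single-dose peak C₀ = D/Vd = 2387/208 ≈ 11.476 mg/L.
Steady-state trough Cmin,ss = C₀·f/(1−f) ≈ 11.476 × 0.6300/0.3700 ≈ 19.540 mg/L.

19.5 mg/L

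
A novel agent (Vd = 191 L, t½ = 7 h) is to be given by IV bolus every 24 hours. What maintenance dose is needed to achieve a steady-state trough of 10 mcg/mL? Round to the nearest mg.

τ/t½ = 24/7 ≈ 3.4286, so f = (1/2)^(24/7) ≈ 0.092875.
Cmin,ss = (D/Vd)·f/(1−f), so D = Cmin,ss·Vd·(1−f)/f.
D = 10 × 191 × (1−f)/f ≈ 10 × 191 × 9.76716 ≈ 18655.28 mg.

18655 mg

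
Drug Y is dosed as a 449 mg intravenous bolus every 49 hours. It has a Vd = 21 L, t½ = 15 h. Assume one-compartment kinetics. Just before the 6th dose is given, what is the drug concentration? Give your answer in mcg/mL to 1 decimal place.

2.5 mcg/mL

f = (1/2)^(τ/t½) = (1/2)^(49/15) ≈ 0.1039.
C₀ = D/Vd = 449/21 ≈ 21.381 mcg/mL.
Before the 6th dose, 5 doses have been given. Superposition: Cmin = C₀·(f + f² + … + f^5).
≈ 21.381 × (0.1039 + 0.0108 + 0.0011 + 0.0001 + 0.0000) ≈ 21.381 × 0.1159 ≈ 2.478 mcg/mL.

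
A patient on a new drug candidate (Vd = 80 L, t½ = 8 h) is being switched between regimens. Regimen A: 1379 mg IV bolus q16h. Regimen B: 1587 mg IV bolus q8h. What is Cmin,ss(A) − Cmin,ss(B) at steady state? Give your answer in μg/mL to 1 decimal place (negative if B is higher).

-14.1 μg/mL

Regimen A: f = (1/2)^(16/8) ≈ 0.2500; Cmin,ss = (1379/80)·f/(1−f) ≈ 5.746 μg/mL.
Regimen B: f = (1/2)^(8/8) ≈ 0.5000; Cmin,ss = (1587/80)·f/(1−f) ≈ 19.837 μg/mL.
Difference ≈ 5.746 − 19.837 ≈ -14.091 μg/mL.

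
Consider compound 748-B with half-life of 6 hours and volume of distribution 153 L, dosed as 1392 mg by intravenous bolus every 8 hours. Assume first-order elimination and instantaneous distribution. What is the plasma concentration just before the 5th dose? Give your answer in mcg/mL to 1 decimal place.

5.8 mcg/mL

f = (1/2)^(τ/t½) = (1/2)^(8/6) ≈ 0.3969.
C₀ = D/Vd = 1392/153 ≈ 9.098 mcg/mL.
Before the 5th dose, 4 doses have been given. Superposition: Cmin = C₀·(f + f² + … + f^4).
≈ 9.098 × (0.3969 + 0.1575 + 0.0625 + 0.0248) ≈ 9.098 × 0.6417 ≈ 5.838 mcg/mL.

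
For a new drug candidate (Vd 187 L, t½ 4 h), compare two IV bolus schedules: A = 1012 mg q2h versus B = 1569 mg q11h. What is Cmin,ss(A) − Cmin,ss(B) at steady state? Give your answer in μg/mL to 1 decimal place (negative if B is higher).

Regimen A: f = (1/2)^(2/4) ≈ 0.7071; Cmin,ss = (1012/187)·f/(1−f) ≈ 13.065 μg/mL.
Regimen B: f = (1/2)^(11/4) ≈ 0.1487; Cmin,ss = (1569/187)·f/(1−f) ≈ 1.466 μg/mL.
Difference ≈ 13.065 − 1.466 ≈ 11.599 μg/mL.

11.6 μg/mL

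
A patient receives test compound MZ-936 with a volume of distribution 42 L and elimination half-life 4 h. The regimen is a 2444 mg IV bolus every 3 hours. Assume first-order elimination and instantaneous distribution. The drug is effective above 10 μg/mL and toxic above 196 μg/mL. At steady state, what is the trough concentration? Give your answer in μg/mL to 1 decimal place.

Over one 3-h interval, 3/4 ≈ 0.75 half-lives elapse, leaving f ≈ 0.5946 of each dose.
Accumulation ratio R = 1/(1 − f) ≈ 1/0.4054 ≈ 2.4667.
Single-dose peak C₀ = D/Vd = 2444/42 ≈ 58.190 μg/mL.
Cmax,ss = C₀/(1 − f) ≈ 58.190/0.4054 ≈ 143.537 μg/mL.
Steady-state trough Cmin,ss = Cmax,ss·f ≈ 143.537 × 0.5946 ≈ 85.347 μg/mL.
Trough 85.3 μg/mL vs MEC 10 μg/mL: adequate.

85.3 μg/mL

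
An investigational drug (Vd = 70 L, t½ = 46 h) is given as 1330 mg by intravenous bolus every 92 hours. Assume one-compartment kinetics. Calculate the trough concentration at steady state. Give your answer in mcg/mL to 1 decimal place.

6.3 mcg/mL

The dosing interval is 2 half-lives, so f = 2^(−2) = 0.25.
Accumulation ratio R = 1/(1 − f) = 1/0.75 = 4/3.
Single-dose peak C₀ = D/Vd = 1330/70 = 19 mcg/mL.
Steady-state peak Cmax,ss = C₀·R = 19 × 4/3 ≈ 25.333 mcg/mL.
Steady-state trough Cmin,ss = Cmax,ss·f ≈ 25.333 × 0.25 ≈ 6.333 mcg/mL.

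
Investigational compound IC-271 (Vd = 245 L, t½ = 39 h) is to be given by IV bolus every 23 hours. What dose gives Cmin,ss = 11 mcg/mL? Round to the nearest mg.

1361 mg

τ/t½ = 23/39 ≈ 0.58974, so f = (1/2)^(23/39) ≈ 0.664461.
Cmin,ss = (D/Vd)·f/(1−f), so D = Cmin,ss·Vd·(1−f)/f.
D = 11 × 245 × (1−f)/f ≈ 11 × 245 × 0.50498 ≈ 1360.92 mg.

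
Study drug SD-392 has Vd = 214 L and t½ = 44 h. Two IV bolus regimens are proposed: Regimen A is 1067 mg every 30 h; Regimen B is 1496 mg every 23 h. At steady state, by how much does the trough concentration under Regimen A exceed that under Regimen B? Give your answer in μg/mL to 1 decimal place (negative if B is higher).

Regimen A: f = (1/2)^(30/44) ≈ 0.6234; Cmin,ss = (1067/214)·f/(1−f) ≈ 8.253 μg/mL.
Regimen B: f = (1/2)^(23/44) ≈ 0.6961; Cmin,ss = (1496/214)·f/(1−f) ≈ 16.012 μg/mL.
Difference ≈ 8.253 − 16.012 ≈ -7.759 μg/mL.

-7.8 μg/mL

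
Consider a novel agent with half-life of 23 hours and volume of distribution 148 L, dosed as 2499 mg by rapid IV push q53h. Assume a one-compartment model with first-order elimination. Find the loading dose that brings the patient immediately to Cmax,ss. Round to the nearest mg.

3133 mg

f = (1/2)^(53/23) ≈ 0.202452; accumulation ratio R = 1/(1−f) ≈ 1.25384.
Loading dose to hit Cmax,ss on first dose: D_load = D_maint·R ≈ 2499 × 1.25384 ≈ 3133.35 mg.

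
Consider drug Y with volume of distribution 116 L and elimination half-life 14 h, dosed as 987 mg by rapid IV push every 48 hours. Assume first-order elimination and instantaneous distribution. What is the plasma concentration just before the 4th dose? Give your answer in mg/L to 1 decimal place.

f = (1/2)^(τ/t½) = (1/2)^(48/14) ≈ 0.0929.
C₀ = D/Vd = 987/116 ≈ 8.509 mg/L.
Before the 4th dose, 3 doses have been given. Superposition: Cmin = C₀·(f + f² + … + f^3).
≈ 8.509 × (0.0929 + 0.0086 + 0.0008) ≈ 8.509 × 0.1023 ≈ 0.870 mg/L.

0.9 mg/L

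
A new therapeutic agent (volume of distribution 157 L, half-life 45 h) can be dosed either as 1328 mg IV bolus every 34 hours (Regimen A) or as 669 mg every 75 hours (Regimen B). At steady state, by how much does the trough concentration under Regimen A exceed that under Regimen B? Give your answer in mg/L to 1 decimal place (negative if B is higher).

10.3 mg/L

Regimen A: f = (1/2)^(34/45) ≈ 0.5923; Cmin,ss = (1328/157)·f/(1−f) ≈ 12.289 mg/L.
Regimen B: f = (1/2)^(75/45) ≈ 0.3150; Cmin,ss = (669/157)·f/(1−f) ≈ 1.960 mg/L.
Difference ≈ 12.289 − 1.960 ≈ 10.329 mg/L.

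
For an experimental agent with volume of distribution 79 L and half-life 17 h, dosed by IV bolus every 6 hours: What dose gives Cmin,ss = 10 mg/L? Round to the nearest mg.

τ/t½ = 6/17 ≈ 0.35294, so f = (1/2)^(6/17) ≈ 0.782986.
Cmin,ss = (D/Vd)·f/(1−f), so D = Cmin,ss·Vd·(1−f)/f.
D = 10 × 79 × (1−f)/f ≈ 10 × 79 × 0.27716 ≈ 218.96 mg.

219 mg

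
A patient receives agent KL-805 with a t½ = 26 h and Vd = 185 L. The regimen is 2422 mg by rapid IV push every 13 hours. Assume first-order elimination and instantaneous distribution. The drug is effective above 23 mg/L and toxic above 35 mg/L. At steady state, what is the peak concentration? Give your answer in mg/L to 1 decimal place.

τ/t½ = 13/26 ≈ 0.5, so fraction remaining f = (1/2)^(13/26) ≈ 0.7071.
At steady state, accumulation factor R = 1/(1 − e^(−kτ)) ≈ 3.4141.
Single-dose peak C₀ = D/Vd = 2422/185 ≈ 13.092 mg/L.
Cmax,ss = C₀/(1 − f) ≈ 13.092/0.2929 ≈ 44.698 mg/L.
Peak 44.7 mg/L vs MTC 35 mg/L: exceeds toxic threshold.

44.7 mg/L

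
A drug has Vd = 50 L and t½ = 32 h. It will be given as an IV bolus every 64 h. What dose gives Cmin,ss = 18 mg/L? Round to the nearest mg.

τ/t½ = 64/32 ≈ 2, so f = (1/2)^(64/32) ≈ 0.250000.
Cmin,ss = (D/Vd)·f/(1−f), so D = Cmin,ss·Vd·(1−f)/f.
D = 18 × 50 × (1−f)/f ≈ 18 × 50 × 3.00000 ≈ 2700.00 mg.

2700 mg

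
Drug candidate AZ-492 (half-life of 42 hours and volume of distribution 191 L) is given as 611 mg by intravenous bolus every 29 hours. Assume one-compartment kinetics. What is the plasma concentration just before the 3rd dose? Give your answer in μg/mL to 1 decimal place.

f = (1/2)^(τ/t½) = (1/2)^(29/42) ≈ 0.6196.
C₀ = D/Vd = 611/191 ≈ 3.199 μg/mL.
Before the 3rd dose, 2 doses have been given. Superposition: Cmin = C₀·(f + f²).
≈ 3.199 × (0.6196 + 0.3839) ≈ 3.199 × 1.0035 ≈ 3.210 μg/mL.

3.2 μg/mL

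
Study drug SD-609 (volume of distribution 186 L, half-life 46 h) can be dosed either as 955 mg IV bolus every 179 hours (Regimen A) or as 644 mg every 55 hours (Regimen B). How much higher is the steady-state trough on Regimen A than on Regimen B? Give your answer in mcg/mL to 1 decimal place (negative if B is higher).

Regimen A: f = (1/2)^(179/46) ≈ 0.0674; Cmin,ss = (955/186)·f/(1−f) ≈ 0.371 mcg/mL.
Regimen B: f = (1/2)^(55/46) ≈ 0.4366; Cmin,ss = (644/186)·f/(1−f) ≈ 2.683 mcg/mL.
Difference ≈ 0.371 − 2.683 ≈ -2.312 mcg/mL.

-2.3 mcg/mL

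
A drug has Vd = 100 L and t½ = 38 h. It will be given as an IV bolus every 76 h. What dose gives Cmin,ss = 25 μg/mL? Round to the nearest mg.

τ/t½ = 76/38 ≈ 2, so f = (1/2)^(76/38) ≈ 0.250000.
Cmin,ss = (D/Vd)·f/(1−f), so D = Cmin,ss·Vd·(1−f)/f.
D = 25 × 100 × (1−f)/f ≈ 25 × 100 × 3.00000 ≈ 7500.00 mg.

7500 mg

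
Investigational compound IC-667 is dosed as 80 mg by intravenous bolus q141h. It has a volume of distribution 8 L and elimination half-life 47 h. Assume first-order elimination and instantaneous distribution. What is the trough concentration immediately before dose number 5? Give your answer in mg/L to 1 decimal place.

f = (1/2)^(τ/t½) = (1/2)^(141/47) ≈ 0.1250.
C₀ = D/Vd = 80/8 ≈ 10.000 mg/L.
Before the 5th dose, 4 doses have been given. Superposition: Cmin = C₀·(f + f² + … + f^4).
≈ 10.000 × (0.1250 + 0.0156 + 0.0020 + 0.0002) ≈ 10.000 × 0.1428 ≈ 1.428 mg/L.

1.4 mg/L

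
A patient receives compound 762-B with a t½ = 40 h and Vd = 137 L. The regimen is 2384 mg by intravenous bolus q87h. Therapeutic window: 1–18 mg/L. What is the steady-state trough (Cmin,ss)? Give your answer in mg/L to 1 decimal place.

4.9 mg/L

τ/t½ = 87/40 ≈ 2.175, so fraction remaining f = (1/2)^(87/40) ≈ 0.2214.
Each bolus raises the concentration by D/Vd = 2384/137 ≈ 17.401 mg/L.
Steady-state trough Cmin,ss = C₀·f/(1−f) ≈ 17.401 × 0.2214/0.7786 ≈ 4.948 mg/L.
Trough 4.9 mg/L vs MEC 1 mg/L: adequate.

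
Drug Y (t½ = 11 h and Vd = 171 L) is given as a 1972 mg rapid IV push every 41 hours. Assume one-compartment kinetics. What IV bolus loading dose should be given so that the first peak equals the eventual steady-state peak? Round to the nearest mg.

2133 mg

f = (1/2)^(41/11) ≈ 0.075506; accumulation ratio R = 1/(1−f) ≈ 1.08167.
Loading dose to hit Cmax,ss on first dose: D_load = D_maint·R ≈ 1972 × 1.08167 ≈ 2133.05 mg.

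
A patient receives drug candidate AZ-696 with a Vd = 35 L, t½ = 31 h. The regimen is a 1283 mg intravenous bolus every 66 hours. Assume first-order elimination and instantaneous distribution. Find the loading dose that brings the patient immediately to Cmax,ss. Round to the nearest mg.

1663 mg

f = (1/2)^(66/31) ≈ 0.228611; accumulation ratio R = 1/(1−f) ≈ 1.29636.
Loading dose to hit Cmax,ss on first dose: D_load = D_maint·R ≈ 1283 × 1.29636 ≈ 1663.23 mg.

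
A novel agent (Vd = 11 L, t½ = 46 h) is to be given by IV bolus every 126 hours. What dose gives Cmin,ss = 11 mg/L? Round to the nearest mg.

τ/t½ = 126/46 ≈ 2.7391, so f = (1/2)^(126/46) ≈ 0.149775.
Cmin,ss = (D/Vd)·f/(1−f), so D = Cmin,ss·Vd·(1−f)/f.
D = 11 × 11 × (1−f)/f ≈ 11 × 11 × 5.67668 ≈ 686.88 mg.

687 mg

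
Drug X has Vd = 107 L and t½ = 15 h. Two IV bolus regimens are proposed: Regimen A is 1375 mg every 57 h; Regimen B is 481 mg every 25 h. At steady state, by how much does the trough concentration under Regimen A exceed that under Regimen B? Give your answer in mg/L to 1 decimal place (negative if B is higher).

Regimen A: f = (1/2)^(57/15) ≈ 0.0718; Cmin,ss = (1375/107)·f/(1−f) ≈ 0.994 mg/L.
Regimen B: f = (1/2)^(25/15) ≈ 0.3150; Cmin,ss = (481/107)·f/(1−f) ≈ 2.067 mg/L.
Difference ≈ 0.994 − 2.067 ≈ -1.073 mg/L.

-1.1 mg/L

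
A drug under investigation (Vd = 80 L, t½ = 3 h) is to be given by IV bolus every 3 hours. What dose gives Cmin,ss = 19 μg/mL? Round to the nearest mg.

τ/t½ = 3/3 ≈ 1, so f = (1/2)^(3/3) ≈ 0.500000.
Cmin,ss = (D/Vd)·f/(1−f), so D = Cmin,ss·Vd·(1−f)/f.
D = 19 × 80 × (1−f)/f ≈ 19 × 80 × 1.00000 ≈ 1520.00 mg.

1520 mg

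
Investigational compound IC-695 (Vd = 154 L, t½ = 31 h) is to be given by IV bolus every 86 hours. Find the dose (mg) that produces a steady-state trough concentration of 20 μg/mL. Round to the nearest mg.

τ/t½ = 86/31 ≈ 2.7742, so f = (1/2)^(86/31) ≈ 0.146179.
Cmin,ss = (D/Vd)·f/(1−f), so D = Cmin,ss·Vd·(1−f)/f.
D = 20 × 154 × (1−f)/f ≈ 20 × 154 × 5.84093 ≈ 17990.06 mg.

17990 mg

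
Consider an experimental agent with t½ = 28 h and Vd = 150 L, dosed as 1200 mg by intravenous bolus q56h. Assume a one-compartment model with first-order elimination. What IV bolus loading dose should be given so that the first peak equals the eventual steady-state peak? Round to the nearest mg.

1600 mg

f = (1/2)^(56/28) ≈ 0.250000; accumulation ratio R = 1/(1−f) ≈ 1.33333.
Loading dose to hit Cmax,ss on first dose: D_load = D_maint·R ≈ 1200 × 1.33333 ≈ 1600.00 mg.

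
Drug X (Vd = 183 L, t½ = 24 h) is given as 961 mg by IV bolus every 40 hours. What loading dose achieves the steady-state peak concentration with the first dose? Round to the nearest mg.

f = (1/2)^(40/24) ≈ 0.314980; accumulation ratio R = 1/(1−f) ≈ 1.45981.
Loading dose to hit Cmax,ss on first dose: D_load = D_maint·R ≈ 961 × 1.45981 ≈ 1402.88 mg.

1403 mg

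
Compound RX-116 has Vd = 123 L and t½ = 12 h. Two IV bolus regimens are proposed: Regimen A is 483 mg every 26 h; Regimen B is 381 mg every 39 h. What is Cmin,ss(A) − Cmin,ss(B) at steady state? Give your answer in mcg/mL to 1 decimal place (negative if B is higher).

Regimen A: f = (1/2)^(26/12) ≈ 0.2227; Cmin,ss = (483/123)·f/(1−f) ≈ 1.125 mcg/mL.
Regimen B: f = (1/2)^(39/12) ≈ 0.1051; Cmin,ss = (381/123)·f/(1−f) ≈ 0.364 mcg/mL.
Difference ≈ 1.125 − 0.364 ≈ 0.761 mcg/mL.

0.8 mcg/mL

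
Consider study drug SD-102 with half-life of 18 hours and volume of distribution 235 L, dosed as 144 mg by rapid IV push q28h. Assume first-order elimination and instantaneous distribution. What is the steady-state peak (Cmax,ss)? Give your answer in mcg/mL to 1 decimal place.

τ/t½ = 28/18 ≈ 1.5556, so fraction remaining f = (1/2)^(28/18) ≈ 0.3402.
At steady state, accumulation factor R = 1/(1 − e^(−kτ)) ≈ 1.5156.
Single-dose peak C₀ = D/Vd = 144/235 ≈ 0.613 mcg/mL.
Steady-state peak Cmax,ss = C₀·R ≈ 0.613 × 1.5156 ≈ 0.929 mcg/mL.

0.9 mcg/mL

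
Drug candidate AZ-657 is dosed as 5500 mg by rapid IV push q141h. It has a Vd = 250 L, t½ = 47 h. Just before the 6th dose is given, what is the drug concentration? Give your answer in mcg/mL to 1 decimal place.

3.1 mcg/mL

f = (1/2)^(τ/t½) = (1/2)^(141/47) ≈ 0.1250.
C₀ = D/Vd = 5500/250 ≈ 22.000 mcg/mL.
Before the 6th dose, 5 doses have been given. Superposition: Cmin = C₀·(f + f² + … + f^5).
≈ 22.000 × (0.1250 + 0.0156 + 0.0020 + 0.0002 + 0.0000) ≈ 22.000 × 0.1428 ≈ 3.142 mcg/mL.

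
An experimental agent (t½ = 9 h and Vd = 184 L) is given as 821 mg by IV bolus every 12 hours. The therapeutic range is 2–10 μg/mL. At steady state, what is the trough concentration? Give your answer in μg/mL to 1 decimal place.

τ/t½ = 12/9 ≈ 1.3333, so fraction remaining f = (1/2)^(12/9) ≈ 0.3969.
Each bolus raises the concentration by D/Vd = 821/184 ≈ 4.462 μg/mL.
Steady-state trough Cmin,ss = C₀·f/(1−f) ≈ 4.462 × 0.3969/0.6031 ≈ 2.936 μg/mL.
Trough 2.9 μg/mL vs MEC 2 μg/mL: adequate.

2.9 μg/mL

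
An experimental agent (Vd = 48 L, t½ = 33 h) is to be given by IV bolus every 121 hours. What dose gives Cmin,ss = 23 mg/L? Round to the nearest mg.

12916 mg

τ/t½ = 121/33 ≈ 3.6667, so f = (1/2)^(121/33) ≈ 0.078745.
Cmin,ss = (D/Vd)·f/(1−f), so D = Cmin,ss·Vd·(1−f)/f.
D = 23 × 48 × (1−f)/f ≈ 23 × 48 × 11.69922 ≈ 12915.94 mg.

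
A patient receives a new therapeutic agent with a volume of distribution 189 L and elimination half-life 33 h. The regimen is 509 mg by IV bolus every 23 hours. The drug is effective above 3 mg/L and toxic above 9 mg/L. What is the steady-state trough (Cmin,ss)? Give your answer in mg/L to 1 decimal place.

τ/t½ = 23/33 ≈ 0.69697, so fraction remaining f = (1/2)^(23/33) ≈ 0.6169.
Accumulation ratio R = 1/(1 − f) ≈ 1/0.3831 ≈ 2.6103.
Single-dose peak C₀ = D/Vd = 509/189 ≈ 2.693 mg/L.
Cmax,ss = C₀/(1 − f) ≈ 2.693/0.3831 ≈ 7.029 mg/L.
Steady-state trough Cmin,ss = Cmax,ss·f ≈ 7.029 × 0.6169 ≈ 4.336 mg/L.
Trough 4.3 mg/L vs MEC 3 mg/L: adequate.

4.3 mg/L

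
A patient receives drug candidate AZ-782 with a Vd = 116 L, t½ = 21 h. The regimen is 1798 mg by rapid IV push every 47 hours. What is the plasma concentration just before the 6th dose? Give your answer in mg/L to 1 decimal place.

f = (1/2)^(τ/t½) = (1/2)^(47/21) ≈ 0.2120.
C₀ = D/Vd = 1798/116 ≈ 15.500 mg/L.
Before the 6th dose, 5 doses have been given. Superposition: Cmin = C₀·(f + f² + … + f^5).
≈ 15.500 × (0.2120 + 0.0449 + 0.0095 + 0.0020 + 0.0004) ≈ 15.500 × 0.2688 ≈ 4.166 mg/L.

4.2 mg/L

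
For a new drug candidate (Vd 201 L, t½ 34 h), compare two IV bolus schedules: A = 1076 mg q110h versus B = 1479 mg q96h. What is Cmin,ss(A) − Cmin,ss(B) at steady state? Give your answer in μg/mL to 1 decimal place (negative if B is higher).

Regimen A: f = (1/2)^(110/34) ≈ 0.1062; Cmin,ss = (1076/201)·f/(1−f) ≈ 0.636 μg/mL.
Regimen B: f = (1/2)^(96/34) ≈ 0.1413; Cmin,ss = (1479/201)·f/(1−f) ≈ 1.211 μg/mL.
Difference ≈ 0.636 − 1.211 ≈ -0.575 μg/mL.

-0.6 μg/mL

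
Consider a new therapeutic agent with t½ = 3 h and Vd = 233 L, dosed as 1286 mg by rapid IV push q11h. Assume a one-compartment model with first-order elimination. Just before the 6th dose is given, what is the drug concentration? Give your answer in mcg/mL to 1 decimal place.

0.5 mcg/mL

f = (1/2)^(τ/t½) = (1/2)^(11/3) ≈ 0.0787.
C₀ = D/Vd = 1286/233 ≈ 5.519 mcg/mL.
Before the 6th dose, 5 doses have been given. Superposition: Cmin = C₀·(f + f² + … + f^5).
≈ 5.519 × (0.0787 + 0.0062 + 0.0005 + 0.0000 + 0.0000) ≈ 5.519 × 0.0854 ≈ 0.471 mcg/mL.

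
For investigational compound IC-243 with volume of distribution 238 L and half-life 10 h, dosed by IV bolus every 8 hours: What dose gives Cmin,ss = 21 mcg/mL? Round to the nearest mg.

3704 mg

τ/t½ = 8/10 ≈ 0.8, so f = (1/2)^(8/10) ≈ 0.574349.
Cmin,ss = (D/Vd)·f/(1−f), so D = Cmin,ss·Vd·(1−f)/f.
D = 21 × 238 × (1−f)/f ≈ 21 × 238 × 0.74110 ≈ 3704.02 mg.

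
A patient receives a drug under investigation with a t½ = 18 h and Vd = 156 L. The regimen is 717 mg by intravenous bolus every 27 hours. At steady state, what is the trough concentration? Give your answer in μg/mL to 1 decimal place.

2.5 μg/mL

τ/t½ = 27/18 ≈ 1.5, so fraction remaining f = (1/2)^(27/18) ≈ 0.3536.
At steady state, accumulation factor R = 1/(1 − e^(−kτ)) ≈ 1.5470.
Single-dose peak C₀ = D/Vd = 717/156 ≈ 4.596 μg/mL.
Steady-state peak Cmax,ss = C₀·R ≈ 4.596 × 1.5470 ≈ 7.110 μg/mL.
One interval later, Cmin,ss = Cmax,ss·e^(−kτ) ≈ 7.110 × 0.3536 ≈ 2.514 μg/mL.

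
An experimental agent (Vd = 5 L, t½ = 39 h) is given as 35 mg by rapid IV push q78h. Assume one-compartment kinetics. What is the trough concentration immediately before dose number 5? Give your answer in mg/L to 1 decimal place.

f = (1/2)^(τ/t½) = (1/2)^(78/39) ≈ 0.2500.
C₀ = D/Vd = 35/5 ≈ 7.000 mg/L.
Before the 5th dose, 4 doses have been given. Superposition: Cmin = C₀·(f + f² + … + f^4).
≈ 7.000 × (0.2500 + 0.0625 + 0.0156 + 0.0039) ≈ 7.000 × 0.3320 ≈ 2.324 mg/L.

2.3 mg/L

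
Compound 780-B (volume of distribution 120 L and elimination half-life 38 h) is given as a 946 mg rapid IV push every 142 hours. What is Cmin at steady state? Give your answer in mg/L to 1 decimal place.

τ/t½ = 142/38 ≈ 3.7368, so fraction remaining f = (1/2)^(142/38) ≈ 0.0750.
Accumulation ratio R = 1/(1 − f) ≈ 1/0.9250 ≈ 1.0811.
Single-dose peak C₀ = D/Vd = 946/120 ≈ 7.883 mg/L.
Steady-state peak Cmax,ss = C₀·R ≈ 7.883 × 1.0811 ≈ 8.522 mg/L.
Steady-state trough Cmin,ss = Cmax,ss·f ≈ 8.522 × 0.0750 ≈ 0.639 mg/L.

0.6 mg/L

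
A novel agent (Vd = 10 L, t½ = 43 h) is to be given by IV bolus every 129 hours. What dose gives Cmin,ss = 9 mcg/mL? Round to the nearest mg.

630 mg

τ/t½ = 129/43 ≈ 3, so f = (1/2)^(129/43) ≈ 0.125000.
Cmin,ss = (D/Vd)·f/(1−f), so D = Cmin,ss·Vd·(1−f)/f.
D = 9 × 10 × (1−f)/f ≈ 9 × 10 × 7.00000 ≈ 630.00 mg.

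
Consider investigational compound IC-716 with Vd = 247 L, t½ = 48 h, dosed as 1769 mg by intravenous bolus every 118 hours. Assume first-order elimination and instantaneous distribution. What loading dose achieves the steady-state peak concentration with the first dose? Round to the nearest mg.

2162 mg

f = (1/2)^(118/48) ≈ 0.181957; accumulation ratio R = 1/(1−f) ≈ 1.22243.
Loading dose to hit Cmax,ss on first dose: D_load = D_maint·R ≈ 1769 × 1.22243 ≈ 2162.48 mg.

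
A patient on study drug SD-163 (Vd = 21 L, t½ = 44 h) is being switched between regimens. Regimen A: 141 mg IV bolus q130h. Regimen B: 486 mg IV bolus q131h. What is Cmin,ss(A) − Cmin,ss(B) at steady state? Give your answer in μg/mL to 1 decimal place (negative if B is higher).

-2.4 μg/mL

Regimen A: f = (1/2)^(130/44) ≈ 0.1290; Cmin,ss = (141/21)·f/(1−f) ≈ 0.994 μg/mL.
Regimen B: f = (1/2)^(131/44) ≈ 0.1270; Cmin,ss = (486/21)·f/(1−f) ≈ 3.367 μg/mL.
Difference ≈ 0.994 − 3.367 ≈ -2.373 μg/mL.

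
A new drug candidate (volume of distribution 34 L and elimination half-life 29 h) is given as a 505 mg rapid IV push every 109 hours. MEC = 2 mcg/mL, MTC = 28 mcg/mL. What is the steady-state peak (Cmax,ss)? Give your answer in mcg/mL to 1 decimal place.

τ/t½ = 109/29 ≈ 3.7586, so fraction remaining f = (1/2)^(109/29) ≈ 0.0739.
At steady state, accumulation factor R = 1/(1 − e^(−kτ)) ≈ 1.0798.
Single-dose peak C₀ = D/Vd = 505/34 ≈ 14.853 mcg/mL.
Steady-state peak Cmax,ss = C₀·R ≈ 14.853 × 1.0798 ≈ 16.038 mcg/mL.
Peak 16.0 mcg/mL vs MTC 28 mcg/mL: below toxic threshold.

16.0 mcg/mL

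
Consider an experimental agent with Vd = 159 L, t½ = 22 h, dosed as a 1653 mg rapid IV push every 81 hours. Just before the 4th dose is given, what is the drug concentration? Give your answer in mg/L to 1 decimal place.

0.9 mg/L

f = (1/2)^(τ/t½) = (1/2)^(81/22) ≈ 0.0779.
C₀ = D/Vd = 1653/159 ≈ 10.396 mg/L.
Before the 4th dose, 3 doses have been given. Superposition: Cmin = C₀·(f + f² + … + f^3).
≈ 10.396 × (0.0779 + 0.0061 + 0.0005) ≈ 10.396 × 0.0845 ≈ 0.878 mg/L.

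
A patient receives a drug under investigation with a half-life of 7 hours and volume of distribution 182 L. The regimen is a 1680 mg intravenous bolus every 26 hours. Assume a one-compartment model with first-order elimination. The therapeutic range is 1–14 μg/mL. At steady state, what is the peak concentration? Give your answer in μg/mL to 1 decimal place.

τ/t½ = 26/7 ≈ 3.7143, so fraction remaining f = (1/2)^(26/7) ≈ 0.0762.
At steady state, accumulation factor R = 1/(1 − e^(−kτ)) ≈ 1.0825.
Each bolus raises the concentration by D/Vd = 1680/182 ≈ 9.231 μg/mL.
Steady-state peak Cmax,ss = C₀·R ≈ 9.231 × 1.0825 ≈ 9.993 μg/mL.
Peak 10.0 μg/mL vs MTC 14 μg/mL: below toxic threshold.

10.0 μg/mL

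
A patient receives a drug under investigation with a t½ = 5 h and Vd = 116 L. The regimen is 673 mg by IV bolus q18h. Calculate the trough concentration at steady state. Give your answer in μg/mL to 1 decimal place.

k = ln2/t½ = ln2/5 ≈ 0.138629 h⁻¹; fraction remaining f = e^(−kτ) = e^(−0.138629×18) ≈ 0.0825.
At steady state, accumulation factor R = 1/(1 − e^(−kτ)) ≈ 1.0899.
Single-dose peak C₀ = D/Vd = 673/116 ≈ 5.802 μg/mL.
Cmax,ss = C₀/(1 − f) ≈ 5.802/0.9175 ≈ 6.324 μg/mL.
One interval later, Cmin,ss = Cmax,ss·e^(−kτ) ≈ 6.324 × 0.0825 ≈ 0.522 μg/mL.

0.5 μg/mL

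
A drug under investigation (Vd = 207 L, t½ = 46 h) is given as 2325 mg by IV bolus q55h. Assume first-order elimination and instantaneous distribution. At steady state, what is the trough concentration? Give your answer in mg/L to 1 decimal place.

Over one 55-h interval, 55/46 ≈ 1.1957 half-lives elapse, leaving f ≈ 0.4366 of each dose.
Accumulation ratio R = 1/(1 − f) ≈ 1/0.5634 ≈ 1.7749.
Single-dose peak C₀ = D/Vd = 2325/207 ≈ 11.232 mg/L.
Steady-state peak Cmax,ss = C₀·R ≈ 11.232 × 1.7749 ≈ 19.936 mg/L.
One interval later, Cmin,ss = Cmax,ss·e^(−kτ) ≈ 19.936 × 0.4366 ≈ 8.704 mg/L.

8.7 mg/L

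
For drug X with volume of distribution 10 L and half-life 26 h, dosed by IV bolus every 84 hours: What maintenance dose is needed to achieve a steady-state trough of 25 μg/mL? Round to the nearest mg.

2097 mg

τ/t½ = 84/26 ≈ 3.2308, so f = (1/2)^(84/26) ≈ 0.106523.
Cmin,ss = (D/Vd)·f/(1−f), so D = Cmin,ss·Vd·(1−f)/f.
D = 25 × 10 × (1−f)/f ≈ 25 × 10 × 8.38764 ≈ 2096.91 mg.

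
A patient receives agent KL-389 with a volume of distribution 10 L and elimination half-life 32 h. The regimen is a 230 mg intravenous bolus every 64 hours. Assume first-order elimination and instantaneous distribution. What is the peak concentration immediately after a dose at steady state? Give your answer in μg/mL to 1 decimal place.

τ = 64 h = 2 half-lives, so f = (1/2)^2 = 0.25.
Accumulation ratio R = 1/(1 − f) = 1/0.75 = 4/3.
Single-dose peak C₀ = D/Vd = 230/10 = 23 μg/mL.
Steady-state peak Cmax,ss = C₀·R = 23 × 4/3 ≈ 30.667 μg/mL.

30.7 μg/mL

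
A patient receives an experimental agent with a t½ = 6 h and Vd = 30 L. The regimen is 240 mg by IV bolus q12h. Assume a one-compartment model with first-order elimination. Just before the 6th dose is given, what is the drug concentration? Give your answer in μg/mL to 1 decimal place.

f = (1/2)^(τ/t½) = (1/2)^(12/6) ≈ 0.2500.
C₀ = D/Vd = 240/30 ≈ 8.000 μg/mL.
Before the 6th dose, 5 doses have been given. Superposition: Cmin = C₀·(f + f² + … + f^5).
≈ 8.000 × (0.2500 + 0.0625 + 0.0156 + 0.0039 + 0.0010) ≈ 8.000 × 0.3330 ≈ 2.664 μg/mL.

2.7 μg/mL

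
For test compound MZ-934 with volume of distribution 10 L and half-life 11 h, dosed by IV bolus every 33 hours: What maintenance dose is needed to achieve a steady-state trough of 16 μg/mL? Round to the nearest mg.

τ/t½ = 33/11 ≈ 3, so f = (1/2)^(33/11) ≈ 0.125000.
Cmin,ss = (D/Vd)·f/(1−f), so D = Cmin,ss·Vd·(1−f)/f.
D = 16 × 10 × (1−f)/f ≈ 16 × 10 × 7.00000 ≈ 1120.00 mg.

1120 mg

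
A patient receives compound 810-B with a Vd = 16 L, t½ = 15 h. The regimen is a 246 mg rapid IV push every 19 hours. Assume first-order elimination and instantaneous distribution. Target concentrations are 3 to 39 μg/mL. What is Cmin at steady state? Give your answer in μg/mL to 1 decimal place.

k = ln2/t½ = ln2/15 ≈ 0.046210 h⁻¹; fraction remaining f = e^(−kτ) = e^(−0.046210×19) ≈ 0.4156.
At steady state, accumulation factor R = 1/(1 − e^(−kτ)) ≈ 1.7112.
Each bolus raises the concentration by D/Vd = 246/16 ≈ 15.375 μg/mL.
Steady-state peak Cmax,ss = C₀·R ≈ 15.375 × 1.7112 ≈ 26.310 μg/mL.
One interval later, Cmin,ss = Cmax,ss·e^(−kτ) ≈ 26.310 × 0.4156 ≈ 10.934 μg/mL.
Trough 10.9 μg/mL vs MEC 3 μg/mL: adequate.

10.9 μg/mL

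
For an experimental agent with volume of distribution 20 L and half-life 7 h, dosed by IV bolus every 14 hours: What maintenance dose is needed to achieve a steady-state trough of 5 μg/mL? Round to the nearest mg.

300 mg

τ/t½ = 14/7 ≈ 2, so f = (1/2)^(14/7) ≈ 0.250000.
Cmin,ss = (D/Vd)·f/(1−f), so D = Cmin,ss·Vd·(1−f)/f.
D = 5 × 20 × (1−f)/f ≈ 5 × 20 × 3.00000 ≈ 300.00 mg.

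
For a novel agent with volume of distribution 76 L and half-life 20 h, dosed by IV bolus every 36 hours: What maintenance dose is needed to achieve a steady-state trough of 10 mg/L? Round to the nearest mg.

1886 mg

τ/t½ = 36/20 ≈ 1.8, so f = (1/2)^(36/20) ≈ 0.287175.
Cmin,ss = (D/Vd)·f/(1−f), so D = Cmin,ss·Vd·(1−f)/f.
D = 10 × 76 × (1−f)/f ≈ 10 × 76 × 2.48220 ≈ 1886.47 mg.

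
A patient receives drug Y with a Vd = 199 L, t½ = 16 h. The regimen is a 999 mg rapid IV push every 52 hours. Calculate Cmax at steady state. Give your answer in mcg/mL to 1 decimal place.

Over one 52-h interval, 52/16 ≈ 3.25 half-lives elapse, leaving f ≈ 0.1051 of each dose.
At steady state, accumulation factor R = 1/(1 − e^(−kτ)) ≈ 1.1174.
Each bolus raises the concentration by D/Vd = 999/199 ≈ 5.020 mcg/mL.
Cmax,ss = C₀/(1 − f) ≈ 5.020/0.8949 ≈ 5.610 mcg/mL.

5.6 mcg/mL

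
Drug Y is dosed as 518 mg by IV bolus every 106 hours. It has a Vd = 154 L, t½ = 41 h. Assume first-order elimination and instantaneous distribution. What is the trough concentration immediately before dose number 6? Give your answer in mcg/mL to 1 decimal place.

f = (1/2)^(τ/t½) = (1/2)^(106/41) ≈ 0.1666.
C₀ = D/Vd = 518/154 ≈ 3.364 mcg/mL.
Before the 6th dose, 5 doses have been given. Superposition: Cmin = C₀·(f + f² + … + f^5).
≈ 3.364 × (0.1666 + 0.0278 + 0.0046 + 0.0008 + 0.0001) ≈ 3.364 × 0.1999 ≈ 0.672 mcg/mL.

0.7 mcg/mL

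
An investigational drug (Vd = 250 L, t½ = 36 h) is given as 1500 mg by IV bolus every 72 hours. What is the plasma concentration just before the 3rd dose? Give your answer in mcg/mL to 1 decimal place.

1.9 mcg/mL

f = (1/2)^(τ/t½) = (1/2)^(72/36) ≈ 0.2500.
C₀ = D/Vd = 1500/250 ≈ 6.000 mcg/mL.
Before the 3rd dose, 2 doses have been given. Superposition: Cmin = C₀·(f + f²).
≈ 6.000 × (0.2500 + 0.0625) ≈ 6.000 × 0.3125 ≈ 1.875 mcg/mL.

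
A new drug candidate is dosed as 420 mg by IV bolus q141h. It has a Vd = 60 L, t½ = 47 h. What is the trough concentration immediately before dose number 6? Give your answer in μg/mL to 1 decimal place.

1.0 μg/mL

f = (1/2)^(τ/t½) = (1/2)^(141/47) ≈ 0.1250.
C₀ = D/Vd = 420/60 ≈ 7.000 μg/mL.
Before the 6th dose, 5 doses have been given. Superposition: Cmin = C₀·(f + f² + … + f^5).
≈ 7.000 × (0.1250 + 0.0156 + 0.0020 + 0.0002 + 0.0000) ≈ 7.000 × 0.1428 ≈ 1.000 μg/mL.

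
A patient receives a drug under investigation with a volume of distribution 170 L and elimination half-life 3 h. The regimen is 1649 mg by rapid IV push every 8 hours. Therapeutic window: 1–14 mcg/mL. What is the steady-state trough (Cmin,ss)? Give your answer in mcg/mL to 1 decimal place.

1.8 mcg/mL

k = ln2/t½ = ln2/3 ≈ 0.231049 h⁻¹; fraction remaining f = e^(−kτ) = e^(−0.231049×8) ≈ 0.1575.
At steady state, accumulation factor R = 1/(1 − e^(−kτ)) ≈ 1.1869.
Single-dose peak C₀ = D/Vd = 1649/170 ≈ 9.700 mcg/mL.
Cmax,ss = C₀/(1 − f) ≈ 9.700/0.8425 ≈ 11.513 mcg/mL.
Steady-state trough Cmin,ss = Cmax,ss·f ≈ 11.513 × 0.1575 ≈ 1.813 mcg/mL.
Trough 1.8 mcg/mL vs MEC 1 mcg/mL: adequate.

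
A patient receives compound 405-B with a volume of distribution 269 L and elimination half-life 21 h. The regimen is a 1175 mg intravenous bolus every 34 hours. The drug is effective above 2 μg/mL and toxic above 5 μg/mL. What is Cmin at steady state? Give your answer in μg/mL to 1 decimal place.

Over one 34-h interval, 34/21 ≈ 1.619 half-lives elapse, leaving f ≈ 0.3256 of each dose.
Single-dose peak C₀ = D/Vd = 1175/269 ≈ 4.368 μg/mL.
Steady-state trough Cmin,ss = C₀·f/(1−f) ≈ 4.368 × 0.3256/0.6744 ≈ 2.109 μg/mL.
Trough 2.1 μg/mL vs MEC 2 μg/mL: adequate.

2.1 μg/mL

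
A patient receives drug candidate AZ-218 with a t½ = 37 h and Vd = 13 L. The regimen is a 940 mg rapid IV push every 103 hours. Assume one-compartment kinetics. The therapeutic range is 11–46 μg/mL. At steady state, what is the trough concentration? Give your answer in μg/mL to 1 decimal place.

12.3 μg/mL

τ/t½ = 103/37 ≈ 2.7838, so fraction remaining f = (1/2)^(103/37) ≈ 0.1452.
Each bolus raises the concentration by D/Vd = 940/13 ≈ 72.308 μg/mL.
Steady-state trough Cmin,ss = C₀·f/(1−f) ≈ 72.308 × 0.1452/0.8548 ≈ 12.283 μg/mL.
Trough 12.3 μg/mL vs MEC 11 μg/mL: adequate.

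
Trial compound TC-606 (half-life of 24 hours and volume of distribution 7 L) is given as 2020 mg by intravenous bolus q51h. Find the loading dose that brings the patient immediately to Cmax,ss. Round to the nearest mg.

f = (1/2)^(51/24) ≈ 0.229251; accumulation ratio R = 1/(1−f) ≈ 1.29744.
Loading dose to hit Cmax,ss on first dose: D_load = D_maint·R ≈ 2020 × 1.29744 ≈ 2620.83 mg.

2621 mg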